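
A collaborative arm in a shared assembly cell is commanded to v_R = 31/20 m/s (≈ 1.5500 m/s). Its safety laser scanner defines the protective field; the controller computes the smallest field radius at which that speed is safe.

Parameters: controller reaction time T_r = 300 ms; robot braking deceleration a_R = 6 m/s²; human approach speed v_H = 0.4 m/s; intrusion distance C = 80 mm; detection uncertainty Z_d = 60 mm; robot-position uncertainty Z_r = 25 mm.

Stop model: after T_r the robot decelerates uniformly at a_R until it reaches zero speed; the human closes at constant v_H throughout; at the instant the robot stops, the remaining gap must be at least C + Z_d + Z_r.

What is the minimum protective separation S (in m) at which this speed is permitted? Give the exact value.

S_min = 5057/4800 m = 1.0535 m

braking lasts T_s = (31/20)/6 = 0.2583 s
reaction-phase robot travel = 1.5500·0.3000 = 0.4650 m
robot under decel: 1.5500²/(2·6.0000) = 0.2002 m
person approaches 0.4000·(0.3000+0.2583) = 0.2233 m
margins: 0.0800+0.0600+0.0250 = 0.1650 m
S_min ≈ 0.4650+0.2002+0.2233+0.1650  ⇒  S_min = 5057/4800 m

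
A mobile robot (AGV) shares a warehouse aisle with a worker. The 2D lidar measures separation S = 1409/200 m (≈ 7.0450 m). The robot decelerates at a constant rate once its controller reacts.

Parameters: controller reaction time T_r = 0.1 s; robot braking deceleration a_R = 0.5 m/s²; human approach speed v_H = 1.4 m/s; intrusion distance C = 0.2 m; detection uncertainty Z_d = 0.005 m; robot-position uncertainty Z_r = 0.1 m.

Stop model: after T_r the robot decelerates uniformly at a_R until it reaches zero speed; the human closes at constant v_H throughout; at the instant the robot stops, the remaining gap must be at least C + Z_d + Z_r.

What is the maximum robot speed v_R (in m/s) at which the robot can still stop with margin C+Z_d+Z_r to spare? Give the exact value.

at the boundary: (1)·v² + (29/10)·v + (-33/5) = 0
  disc = (29/10)² − 4·(1)·(-33/5) = 3481/100 ; √disc = 59/10
  v_R = (−(29/10) + 59/10) / (2·(1)) = 3/2 m/s
check:
braking lasts T_s = (3/2)/(1/2) = 3.0000 s
robot in T_r: 1.5000·0.1000 = 0.1500 m
robot under decel: 1.5000²/(2·0.5000) = 2.2500 m
human closes 1.4000·3.1000 = 4.3400 m
C+Z_d+Z_r = 0.2000+0.0050+0.1000 = 0.3050 m
sum ≈ 0.1500+2.2500+4.3400+0.3050 ≈ 7.0450 m = S ✓

v_R_max = 3/2 m/s = 1.5000 m/s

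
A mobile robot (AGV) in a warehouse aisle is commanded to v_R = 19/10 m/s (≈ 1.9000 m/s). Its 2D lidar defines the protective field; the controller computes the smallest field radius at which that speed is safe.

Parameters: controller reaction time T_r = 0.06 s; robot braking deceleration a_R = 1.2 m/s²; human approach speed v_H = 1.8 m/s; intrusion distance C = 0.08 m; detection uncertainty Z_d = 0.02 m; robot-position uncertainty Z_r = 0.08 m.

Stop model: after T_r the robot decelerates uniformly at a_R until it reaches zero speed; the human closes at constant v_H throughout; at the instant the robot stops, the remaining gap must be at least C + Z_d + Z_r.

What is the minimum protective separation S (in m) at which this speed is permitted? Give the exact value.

braking lasts T_s = (19/10)/(6/5) = 1.5833 s
robot covers v_R·T_r = 1.9000·0.0600 = 0.1140 m before braking
robot covers 1.9000·1.5833 − ½·1.2000·1.5833² = 1.5042 m while stopping
human closes 1.8000·1.6433 = 2.9580 m
residual clearance needed = 0.0800+0.0200+0.0800 = 0.1800 m
S_min ≈ 0.1140+1.5042+2.9580+0.1800  ⇒  S_min = 28537/6000 m

S_min = 28537/6000 m = 4.7562 m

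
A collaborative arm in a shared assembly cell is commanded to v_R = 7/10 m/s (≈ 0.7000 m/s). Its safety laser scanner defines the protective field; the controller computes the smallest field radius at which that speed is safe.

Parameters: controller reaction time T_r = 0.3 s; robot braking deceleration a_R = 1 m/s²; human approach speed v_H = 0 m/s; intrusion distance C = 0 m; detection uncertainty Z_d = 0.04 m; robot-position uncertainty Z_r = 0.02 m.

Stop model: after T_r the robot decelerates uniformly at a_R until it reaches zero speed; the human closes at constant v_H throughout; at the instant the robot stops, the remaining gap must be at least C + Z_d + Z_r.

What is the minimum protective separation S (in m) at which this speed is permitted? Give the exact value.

S_min = 103/200 m = 0.5150 m

braking lasts T_s = (7/10)/1 = 0.7000 s
reaction-phase robot travel = 0.7000·0.3000 = 0.2100 m
robot covers 0.7000·0.7000 − ½·1.0000·0.7000² = 0.2450 m while stopping
human closes 0.0000·1.0000 = 0.0000 m
C+Z_d+Z_r = 0.0000+0.0400+0.0200 = 0.0600 m
S_min ≈ 0.2100+0.2450+0.0000+0.0600  ⇒  S_min = 103/200 m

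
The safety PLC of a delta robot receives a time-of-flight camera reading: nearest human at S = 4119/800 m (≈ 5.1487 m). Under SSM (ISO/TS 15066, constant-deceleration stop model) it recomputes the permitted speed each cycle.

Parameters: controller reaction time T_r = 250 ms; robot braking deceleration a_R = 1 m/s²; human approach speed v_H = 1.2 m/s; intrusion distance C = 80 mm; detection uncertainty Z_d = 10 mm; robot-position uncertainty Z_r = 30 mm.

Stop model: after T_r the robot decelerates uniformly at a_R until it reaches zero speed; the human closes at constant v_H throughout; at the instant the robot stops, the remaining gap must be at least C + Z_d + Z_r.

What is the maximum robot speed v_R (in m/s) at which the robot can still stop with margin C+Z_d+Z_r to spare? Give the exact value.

at the boundary: (1/2)·v² + (29/20)·v + (-3783/800) = 0
  disc = (29/20)² − 4·(1/2)·(-3783/800) = 289/25 ; √disc = 17/5
  v_R = (−(29/20) + 17/5) / (2·(1/2)) = 39/20 m/s
check:
T_s = v_R/a_R = (39/20)/1 = 1.9500 s
robot in T_r: 1.9500·0.2500 = 0.4875 m
robot under decel: 1.9500²/(2·1.0000) = 1.9013 m
human over T_r+T_s: 1.2000·(0.2500+1.9500) = 2.6400 m
margins: 0.0800+0.0100+0.0300 = 0.1200 m
sum ≈ 0.4875+1.9013+2.6400+0.1200 ≈ 5.1487 m = S ✓

v_R_max = 39/20 m/s = 1.9500 m/s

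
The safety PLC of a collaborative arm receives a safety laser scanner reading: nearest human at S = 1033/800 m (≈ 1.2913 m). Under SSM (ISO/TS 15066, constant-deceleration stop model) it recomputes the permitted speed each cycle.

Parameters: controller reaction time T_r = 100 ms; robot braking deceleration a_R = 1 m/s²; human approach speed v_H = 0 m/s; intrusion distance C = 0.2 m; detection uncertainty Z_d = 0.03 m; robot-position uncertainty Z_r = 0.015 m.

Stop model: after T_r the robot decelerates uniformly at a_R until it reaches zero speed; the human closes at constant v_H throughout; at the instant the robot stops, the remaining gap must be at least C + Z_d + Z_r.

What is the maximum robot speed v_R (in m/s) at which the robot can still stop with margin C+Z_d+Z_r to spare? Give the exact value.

quadratic (1/2)·v² + (1/10)·v + (-837/800) = 0
  disc = (1/10)² − 4·(1/2)·(-837/800) = 841/400 ; √disc = 29/20
  v_R = (−(1/10) + 29/20) / (2·(1/2)) = 27/20 m/s
check:
stop time T_s = (27/20)/1 = 1.3500 s
reaction-phase robot travel = 1.3500·0.1000 = 0.1350 m
robot under decel: 1.3500²/(2·1.0000) = 0.9113 m
human closes 0.0000·1.4500 = 0.0000 m
C+Z_d+Z_r = 0.2000+0.0300+0.0150 = 0.2450 m
sum ≈ 0.1350+0.9113+0.0000+0.2450 ≈ 1.2913 m = S ✓

v_R_max = 27/20 m/s = 1.3500 m/s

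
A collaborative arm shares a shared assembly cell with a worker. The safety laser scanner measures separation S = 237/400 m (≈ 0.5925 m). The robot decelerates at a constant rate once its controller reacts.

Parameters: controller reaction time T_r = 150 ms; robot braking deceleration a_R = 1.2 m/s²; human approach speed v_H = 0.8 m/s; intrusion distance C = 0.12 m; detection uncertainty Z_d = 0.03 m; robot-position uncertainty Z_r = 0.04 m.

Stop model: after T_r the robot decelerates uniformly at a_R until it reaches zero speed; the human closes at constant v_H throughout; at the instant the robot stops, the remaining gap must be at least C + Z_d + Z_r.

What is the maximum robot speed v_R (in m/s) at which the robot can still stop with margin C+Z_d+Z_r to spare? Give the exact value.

v_R_max = 3/10 m/s = 0.3000 m/s

collect terms ⇒ (5/12)·v_R² + (49/60)·v_R + (-113/400) = 0
  disc = (49/60)² − 4·(5/12)·(-113/400) = 256/225 ; √disc = 16/15
  v_R = (−(49/60) + 16/15) / (2·(5/12)) = 3/10 m/s
check:
braking lasts T_s = (3/10)/(6/5) = 0.2500 s
robot in T_r: 0.3000·0.1500 = 0.0450 m
robot under decel: 0.3000²/(2·1.2000) = 0.0375 m
person approaches 0.8000·(0.1500+0.2500) = 0.3200 m
residual clearance needed = 0.1200+0.0300+0.0400 = 0.1900 m
sum ≈ 0.0450+0.0375+0.3200+0.1900 ≈ 0.5925 m = S ✓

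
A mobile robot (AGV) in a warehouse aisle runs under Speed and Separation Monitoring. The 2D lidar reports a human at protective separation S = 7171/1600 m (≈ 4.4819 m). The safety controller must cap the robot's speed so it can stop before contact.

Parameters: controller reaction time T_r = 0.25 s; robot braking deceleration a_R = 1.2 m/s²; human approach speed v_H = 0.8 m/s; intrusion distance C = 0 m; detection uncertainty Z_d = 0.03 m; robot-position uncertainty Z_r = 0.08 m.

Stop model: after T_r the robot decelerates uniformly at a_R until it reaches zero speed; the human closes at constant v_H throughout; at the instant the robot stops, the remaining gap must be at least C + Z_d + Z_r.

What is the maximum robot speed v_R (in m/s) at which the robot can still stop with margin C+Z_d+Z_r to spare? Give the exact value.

quadratic (5/12)·v² + (11/12)·v + (-267/64) = 0
  disc = (11/12)² − 4·(5/12)·(-267/64) = 4489/576 ; √disc = 67/24
  v_R = (−(11/12) + 67/24) / (2·(5/12)) = 9/4 m/s
check:
braking lasts T_s = (9/4)/(6/5) = 1.8750 s
robot covers v_R·T_r = 2.2500·0.2500 = 0.5625 m before braking
robot covers 2.2500·1.8750 − ½·1.2000·1.8750² = 2.1094 m while stopping
human closes 0.8000·2.1250 = 1.7000 m
residual clearance needed = 0.0000+0.0300+0.0800 = 0.1100 m
sum ≈ 0.5625+2.1094+1.7000+0.1100 ≈ 4.4819 m = S ✓

v_R_max = 9/4 m/s = 2.2500 m/s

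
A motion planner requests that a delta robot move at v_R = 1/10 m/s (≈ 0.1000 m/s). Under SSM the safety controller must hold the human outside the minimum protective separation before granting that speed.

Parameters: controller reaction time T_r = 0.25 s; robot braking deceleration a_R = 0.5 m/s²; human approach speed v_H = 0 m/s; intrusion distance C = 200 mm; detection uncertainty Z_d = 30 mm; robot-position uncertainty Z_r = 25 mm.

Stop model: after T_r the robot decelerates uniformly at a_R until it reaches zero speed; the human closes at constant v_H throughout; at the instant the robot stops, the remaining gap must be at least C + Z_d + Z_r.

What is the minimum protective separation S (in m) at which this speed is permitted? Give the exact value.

T_s = v_R/a_R = (1/10)/(1/2) = 0.2000 s
reaction-phase robot travel = 0.1000·0.2500 = 0.0250 m
robot under decel: 0.1000²/(2·0.5000) = 0.0100 m
human over T_r+T_s: 0.0000·(0.2500+0.2000) = 0.0000 m
margins: 0.2000+0.0300+0.0250 = 0.2550 m
S_min ≈ 0.0250+0.0100+0.0000+0.2550  ⇒  S_min = 29/100 m

S_min = 29/100 m = 0.2900 m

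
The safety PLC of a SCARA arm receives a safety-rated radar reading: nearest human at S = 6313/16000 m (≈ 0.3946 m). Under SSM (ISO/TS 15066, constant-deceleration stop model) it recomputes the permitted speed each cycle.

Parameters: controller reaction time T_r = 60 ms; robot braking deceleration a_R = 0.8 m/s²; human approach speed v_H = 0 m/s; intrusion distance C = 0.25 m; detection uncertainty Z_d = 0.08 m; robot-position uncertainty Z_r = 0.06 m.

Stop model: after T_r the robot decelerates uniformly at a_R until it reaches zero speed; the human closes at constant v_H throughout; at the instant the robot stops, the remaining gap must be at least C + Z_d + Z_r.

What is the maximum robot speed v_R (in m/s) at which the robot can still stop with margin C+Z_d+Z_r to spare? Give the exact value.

at the boundary: (5/8)·v² + (3/50)·v + (-73/16000) = 0
  disc = (3/50)² − 4·(5/8)·(-73/16000) = 2401/160000 ; √disc = 49/400
  v_R = (−(3/50) + 49/400) / (2·(5/8)) = 1/20 m/s
check:
T_s = v_R/a_R = (1/20)/(4/5) = 0.0625 s
robot in T_r: 0.0500·0.0600 = 0.0030 m
robot covers 0.0500·0.0625 − ½·0.8000·0.0625² = 0.0016 m while stopping
human closes 0.0000·0.1225 = 0.0000 m
residual clearance needed = 0.2500+0.0800+0.0600 = 0.3900 m
sum ≈ 0.0030+0.0016+0.0000+0.3900 ≈ 0.3946 m = S ✓

v_R_max = 1/20 m/s = 0.0500 m/s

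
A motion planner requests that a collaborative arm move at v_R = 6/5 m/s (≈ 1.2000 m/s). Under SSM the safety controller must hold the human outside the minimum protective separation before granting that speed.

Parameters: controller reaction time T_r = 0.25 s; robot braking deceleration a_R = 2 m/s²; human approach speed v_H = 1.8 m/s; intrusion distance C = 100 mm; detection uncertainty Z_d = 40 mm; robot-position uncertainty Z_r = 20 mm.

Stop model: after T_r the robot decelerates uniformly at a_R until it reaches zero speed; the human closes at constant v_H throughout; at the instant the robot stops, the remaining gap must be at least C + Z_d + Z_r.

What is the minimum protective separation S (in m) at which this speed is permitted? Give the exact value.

stop time T_s = (6/5)/2 = 0.6000 s
robot covers v_R·T_r = 1.2000·0.2500 = 0.3000 m before braking
braking distance = 1.2000²/(2·2.0000) = 0.3600 m
human closes 1.8000·0.8500 = 1.5300 m
residual clearance needed = 0.1000+0.0400+0.0200 = 0.1600 m
S_min ≈ 0.3000+0.3600+1.5300+0.1600  ⇒  S_min = 47/20 m

S_min = 47/20 m = 2.3500 m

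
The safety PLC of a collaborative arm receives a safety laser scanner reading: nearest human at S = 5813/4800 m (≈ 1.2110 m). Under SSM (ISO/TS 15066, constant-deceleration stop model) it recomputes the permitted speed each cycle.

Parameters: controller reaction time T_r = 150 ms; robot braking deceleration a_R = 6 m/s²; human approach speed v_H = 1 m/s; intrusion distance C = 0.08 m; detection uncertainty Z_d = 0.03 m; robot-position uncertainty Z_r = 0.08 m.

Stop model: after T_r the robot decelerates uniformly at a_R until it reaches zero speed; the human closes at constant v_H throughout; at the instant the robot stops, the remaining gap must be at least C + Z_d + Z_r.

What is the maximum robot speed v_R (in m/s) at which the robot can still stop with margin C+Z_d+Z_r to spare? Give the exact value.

collect terms ⇒ (1/12)·v_R² + (19/60)·v_R + (-4181/4800) = 0
  disc = (19/60)² − 4·(1/12)·(-4181/4800) = 25/64 ; √disc = 5/8
  v_R = (−(19/60) + 5/8) / (2·(1/12)) = 37/20 m/s
check:
braking lasts T_s = (37/20)/6 = 0.3083 s
robot covers v_R·T_r = 1.8500·0.1500 = 0.2775 m before braking
braking distance = 1.8500²/(2·6.0000) = 0.2852 m
human closes 1.0000·0.4583 = 0.4583 m
C+Z_d+Z_r = 0.0800+0.0300+0.0800 = 0.1900 m
sum ≈ 0.2775+0.2852+0.4583+0.1900 ≈ 1.2110 m = S ✓

v_R_max = 37/20 m/s = 1.8500 m/s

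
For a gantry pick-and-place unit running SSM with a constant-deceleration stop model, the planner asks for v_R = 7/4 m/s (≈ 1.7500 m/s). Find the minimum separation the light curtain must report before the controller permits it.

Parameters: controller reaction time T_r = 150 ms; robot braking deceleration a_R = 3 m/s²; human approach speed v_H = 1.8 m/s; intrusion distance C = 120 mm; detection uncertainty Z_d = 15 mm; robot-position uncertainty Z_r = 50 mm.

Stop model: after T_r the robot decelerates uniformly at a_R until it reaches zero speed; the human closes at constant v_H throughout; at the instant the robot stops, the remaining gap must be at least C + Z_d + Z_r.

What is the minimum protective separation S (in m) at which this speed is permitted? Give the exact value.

T_s = v_R/a_R = (7/4)/3 = 0.5833 s
reaction-phase robot travel = 1.7500·0.1500 = 0.2625 m
braking distance = 1.7500²/(2·3.0000) = 0.5104 m
human closes 1.8000·0.7333 = 1.3200 m
residual clearance needed = 0.1200+0.0150+0.0500 = 0.1850 m
S_min ≈ 0.2625+0.5104+1.3200+0.1850  ⇒  S_min = 5467/2400 m

S_min = 5467/2400 m = 2.2779 m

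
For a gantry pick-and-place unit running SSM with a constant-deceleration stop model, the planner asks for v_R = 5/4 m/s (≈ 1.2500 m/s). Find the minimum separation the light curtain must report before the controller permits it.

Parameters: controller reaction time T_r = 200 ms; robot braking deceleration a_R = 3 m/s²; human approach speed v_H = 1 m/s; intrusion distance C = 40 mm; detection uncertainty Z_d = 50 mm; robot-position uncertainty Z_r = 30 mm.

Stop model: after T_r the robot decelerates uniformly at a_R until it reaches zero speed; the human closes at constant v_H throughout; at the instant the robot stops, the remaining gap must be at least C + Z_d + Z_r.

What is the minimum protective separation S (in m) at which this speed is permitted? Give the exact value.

S_min = 2993/2400 m = 1.2471 m

stop time T_s = (5/4)/3 = 0.4167 s
reaction-phase robot travel = 1.2500·0.2000 = 0.2500 m
braking distance = 1.2500²/(2·3.0000) = 0.2604 m
person approaches 1.0000·(0.2000+0.4167) = 0.6167 m
residual clearance needed = 0.0400+0.0500+0.0300 = 0.1200 m
S_min ≈ 0.2500+0.2604+0.6167+0.1200  ⇒  S_min = 2993/2400 m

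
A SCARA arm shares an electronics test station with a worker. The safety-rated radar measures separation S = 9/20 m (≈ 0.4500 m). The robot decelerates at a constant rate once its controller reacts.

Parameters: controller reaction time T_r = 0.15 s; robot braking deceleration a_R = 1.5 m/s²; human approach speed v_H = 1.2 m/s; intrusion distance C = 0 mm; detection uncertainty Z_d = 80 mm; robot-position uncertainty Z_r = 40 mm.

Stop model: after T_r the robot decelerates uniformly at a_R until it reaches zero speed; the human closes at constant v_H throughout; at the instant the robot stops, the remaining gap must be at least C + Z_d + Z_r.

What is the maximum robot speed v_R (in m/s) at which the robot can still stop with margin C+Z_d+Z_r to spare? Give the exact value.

at the boundary: (1/3)·v² + (19/20)·v + (-3/20) = 0
  disc = (19/20)² − 4·(1/3)·(-3/20) = 441/400 ; √disc = 21/20
  v_R = (−(19/20) + 21/20) / (2·(1/3)) = 3/20 m/s
check:
braking lasts T_s = (3/20)/(3/2) = 0.1000 s
reaction-phase robot travel = 0.1500·0.1500 = 0.0225 m
robot under decel: 0.1500²/(2·1.5000) = 0.0075 m
person approaches 1.2000·(0.1500+0.1000) = 0.3000 m
residual clearance needed = 0.0000+0.0800+0.0400 = 0.1200 m
sum ≈ 0.0225+0.0075+0.3000+0.1200 ≈ 0.4500 m = S ✓

v_R_max = 3/20 m/s = 0.1500 m/s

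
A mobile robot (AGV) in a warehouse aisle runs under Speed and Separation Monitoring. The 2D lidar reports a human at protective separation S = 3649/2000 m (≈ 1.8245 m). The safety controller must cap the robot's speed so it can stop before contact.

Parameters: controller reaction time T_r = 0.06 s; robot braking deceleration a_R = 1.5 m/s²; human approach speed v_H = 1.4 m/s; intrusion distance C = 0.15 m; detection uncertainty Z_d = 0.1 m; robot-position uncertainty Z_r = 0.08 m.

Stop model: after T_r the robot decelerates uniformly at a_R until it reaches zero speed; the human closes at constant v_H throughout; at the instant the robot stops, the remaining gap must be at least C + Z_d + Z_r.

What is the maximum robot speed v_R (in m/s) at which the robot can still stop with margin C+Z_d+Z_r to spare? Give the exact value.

quadratic (1/3)·v² + (149/150)·v + (-2821/2000) = 0
  disc = (149/150)² − 4·(1/3)·(-2821/2000) = 16129/5625 ; √disc = 127/75
  v_R = (−(149/150) + 127/75) / (2·(1/3)) = 21/20 m/s
check:
T_s = v_R/a_R = (21/20)/(3/2) = 0.7000 s
reaction-phase robot travel = 1.0500·0.0600 = 0.0630 m
robot covers 1.0500·0.7000 − ½·1.5000·0.7000² = 0.3675 m while stopping
human over T_r+T_s: 1.4000·(0.0600+0.7000) = 1.0640 m
residual clearance needed = 0.1500+0.1000+0.0800 = 0.3300 m
sum ≈ 0.0630+0.3675+1.0640+0.3300 ≈ 1.8245 m = S ✓

v_R_max = 21/20 m/s = 1.0500 m/s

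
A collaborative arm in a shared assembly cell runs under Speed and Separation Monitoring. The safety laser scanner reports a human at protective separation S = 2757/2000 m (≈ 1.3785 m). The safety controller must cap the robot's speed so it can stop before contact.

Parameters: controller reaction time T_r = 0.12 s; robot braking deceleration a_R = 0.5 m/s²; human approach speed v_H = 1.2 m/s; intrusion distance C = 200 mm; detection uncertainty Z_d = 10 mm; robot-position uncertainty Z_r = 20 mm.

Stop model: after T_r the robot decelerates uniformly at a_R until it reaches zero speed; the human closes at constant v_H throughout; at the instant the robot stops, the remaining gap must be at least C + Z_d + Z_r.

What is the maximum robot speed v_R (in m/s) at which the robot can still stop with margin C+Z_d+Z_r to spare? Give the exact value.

collect terms ⇒ (1)·v_R² + (63/25)·v_R + (-2009/2000) = 0
  disc = (63/25)² − 4·(1)·(-2009/2000) = 25921/2500 ; √disc = 161/50
  v_R = (−(63/25) + 161/50) / (2·(1)) = 7/20 m/s
check:
stop time T_s = (7/20)/(1/2) = 0.7000 s
reaction-phase robot travel = 0.3500·0.1200 = 0.0420 m
robot covers 0.3500·0.7000 − ½·0.5000·0.7000² = 0.1225 m while stopping
human closes 1.2000·0.8200 = 0.9840 m
residual clearance needed = 0.2000+0.0100+0.0200 = 0.2300 m
sum ≈ 0.0420+0.1225+0.9840+0.2300 ≈ 1.3785 m = S ✓

v_R_max = 7/20 m/s = 0.3500 m/s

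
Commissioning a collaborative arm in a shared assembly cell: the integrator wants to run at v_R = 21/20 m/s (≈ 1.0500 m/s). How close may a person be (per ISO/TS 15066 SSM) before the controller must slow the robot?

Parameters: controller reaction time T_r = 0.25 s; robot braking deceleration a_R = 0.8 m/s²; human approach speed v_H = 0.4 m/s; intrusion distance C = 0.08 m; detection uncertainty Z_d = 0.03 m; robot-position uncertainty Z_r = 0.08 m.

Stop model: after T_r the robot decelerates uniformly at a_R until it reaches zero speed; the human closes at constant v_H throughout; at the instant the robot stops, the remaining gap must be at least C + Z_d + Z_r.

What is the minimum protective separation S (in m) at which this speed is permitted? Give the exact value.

S_min = 5653/3200 m = 1.7666 m

T_s = v_R/a_R = (21/20)/(4/5) = 1.3125 s
robot in T_r: 1.0500·0.2500 = 0.2625 m
robot under decel: 1.0500²/(2·0.8000) = 0.6891 m
human over T_r+T_s: 0.4000·(0.2500+1.3125) = 0.6250 m
margins: 0.0800+0.0300+0.0800 = 0.1900 m
S_min ≈ 0.2625+0.6891+0.6250+0.1900  ⇒  S_min = 5653/3200 m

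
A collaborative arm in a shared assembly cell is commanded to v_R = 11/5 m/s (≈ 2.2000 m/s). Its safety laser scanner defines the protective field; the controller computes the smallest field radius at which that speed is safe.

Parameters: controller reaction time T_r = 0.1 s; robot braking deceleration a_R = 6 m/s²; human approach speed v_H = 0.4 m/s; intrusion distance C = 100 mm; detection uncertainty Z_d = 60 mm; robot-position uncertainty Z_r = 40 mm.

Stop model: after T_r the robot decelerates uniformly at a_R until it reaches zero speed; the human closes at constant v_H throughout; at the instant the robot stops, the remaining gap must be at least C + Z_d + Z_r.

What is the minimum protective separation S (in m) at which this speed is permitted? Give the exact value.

T_s = v_R/a_R = (11/5)/6 = 0.3667 s
reaction-phase robot travel = 2.2000·0.1000 = 0.2200 m
robot covers 2.2000·0.3667 − ½·6.0000·0.3667² = 0.4033 m while stopping
human closes 0.4000·0.4667 = 0.1867 m
margins: 0.1000+0.0600+0.0400 = 0.2000 m
S_min ≈ 0.2200+0.4033+0.1867+0.2000  ⇒  S_min = 101/100 m

S_min = 101/100 m = 1.0100 m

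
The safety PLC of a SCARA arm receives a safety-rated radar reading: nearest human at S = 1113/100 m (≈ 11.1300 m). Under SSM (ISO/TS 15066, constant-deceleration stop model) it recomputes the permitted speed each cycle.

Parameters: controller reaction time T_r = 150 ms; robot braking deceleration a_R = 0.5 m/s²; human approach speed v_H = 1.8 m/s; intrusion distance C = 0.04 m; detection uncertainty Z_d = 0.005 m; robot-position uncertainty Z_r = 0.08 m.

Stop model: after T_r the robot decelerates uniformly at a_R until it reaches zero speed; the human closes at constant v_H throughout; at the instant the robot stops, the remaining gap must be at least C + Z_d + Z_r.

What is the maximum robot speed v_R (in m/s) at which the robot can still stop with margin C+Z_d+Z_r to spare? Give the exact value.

v_R_max = 19/10 m/s = 1.9000 m/s

collect terms ⇒ (1)·v_R² + (15/4)·v_R + (-2147/200) = 0
  disc = (15/4)² − 4·(1)·(-2147/200) = 22801/400 ; √disc = 151/20
  v_R = (−(15/4) + 151/20) / (2·(1)) = 19/10 m/s
check:
stop time T_s = (19/10)/(1/2) = 3.8000 s
reaction-phase robot travel = 1.9000·0.1500 = 0.2850 m
robot covers 1.9000·3.8000 − ½·0.5000·3.8000² = 3.6100 m while stopping
human closes 1.8000·3.9500 = 7.1100 m
margins: 0.0400+0.0050+0.0800 = 0.1250 m
sum ≈ 0.2850+3.6100+7.1100+0.1250 ≈ 11.1300 m = S ✓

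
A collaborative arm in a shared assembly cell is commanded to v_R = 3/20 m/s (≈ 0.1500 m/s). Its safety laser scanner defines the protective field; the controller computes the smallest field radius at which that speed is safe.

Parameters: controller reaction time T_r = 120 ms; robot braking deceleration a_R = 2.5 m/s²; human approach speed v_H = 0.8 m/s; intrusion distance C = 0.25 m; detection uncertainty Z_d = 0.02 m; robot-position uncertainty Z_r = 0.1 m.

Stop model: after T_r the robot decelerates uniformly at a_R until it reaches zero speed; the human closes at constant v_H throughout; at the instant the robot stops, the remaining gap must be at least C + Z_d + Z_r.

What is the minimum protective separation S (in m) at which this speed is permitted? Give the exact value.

T_s = v_R/a_R = (3/20)/(5/2) = 0.0600 s
robot in T_r: 0.1500·0.1200 = 0.0180 m
robot under decel: 0.1500²/(2·2.5000) = 0.0045 m
person approaches 0.8000·(0.1200+0.0600) = 0.1440 m
margins: 0.2500+0.0200+0.1000 = 0.3700 m
S_min ≈ 0.0180+0.0045+0.1440+0.3700  ⇒  S_min = 1073/2000 m

S_min = 1073/2000 m = 0.5365 m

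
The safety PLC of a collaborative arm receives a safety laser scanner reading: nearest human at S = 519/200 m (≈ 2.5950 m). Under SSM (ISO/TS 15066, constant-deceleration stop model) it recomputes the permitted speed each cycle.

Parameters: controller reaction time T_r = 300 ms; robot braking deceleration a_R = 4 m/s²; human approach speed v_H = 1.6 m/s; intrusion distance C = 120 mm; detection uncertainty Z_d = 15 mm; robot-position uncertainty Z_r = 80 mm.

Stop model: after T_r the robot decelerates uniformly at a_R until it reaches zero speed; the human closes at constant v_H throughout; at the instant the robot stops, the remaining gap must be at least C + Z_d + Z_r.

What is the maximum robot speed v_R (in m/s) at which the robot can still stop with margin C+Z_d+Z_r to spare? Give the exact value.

v_R_max = 2 m/s = 2.0000 m/s

quadratic (1/8)·v² + (7/10)·v + (-19/10) = 0
  disc = (7/10)² − 4·(1/8)·(-19/10) = 36/25 ; √disc = 6/5
  v_R = (−(7/10) + 6/5) / (2·(1/8)) = 2 m/s
check:
T_s = v_R/a_R = 2/4 = 0.5000 s
reaction-phase robot travel = 2.0000·0.3000 = 0.6000 m
braking distance = 2.0000²/(2·4.0000) = 0.5000 m
human closes 1.6000·0.8000 = 1.2800 m
margins: 0.1200+0.0150+0.0800 = 0.2150 m
sum ≈ 0.6000+0.5000+1.2800+0.2150 ≈ 2.5950 m = S ✓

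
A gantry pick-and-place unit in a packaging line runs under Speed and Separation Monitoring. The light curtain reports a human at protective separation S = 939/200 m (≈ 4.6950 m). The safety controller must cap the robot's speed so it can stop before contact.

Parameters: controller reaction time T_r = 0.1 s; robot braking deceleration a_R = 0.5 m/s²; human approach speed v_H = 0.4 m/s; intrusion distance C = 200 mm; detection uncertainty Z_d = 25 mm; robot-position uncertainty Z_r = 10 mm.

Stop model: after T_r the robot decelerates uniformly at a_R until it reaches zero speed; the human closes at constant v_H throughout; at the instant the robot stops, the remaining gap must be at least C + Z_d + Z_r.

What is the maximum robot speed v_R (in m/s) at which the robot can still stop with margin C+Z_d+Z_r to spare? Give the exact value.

collect terms ⇒ (1)·v_R² + (9/10)·v_R + (-221/50) = 0
  disc = (9/10)² − 4·(1)·(-221/50) = 1849/100 ; √disc = 43/10
  v_R = (−(9/10) + 43/10) / (2·(1)) = 17/10 m/s
check:
T_s = v_R/a_R = (17/10)/(1/2) = 3.4000 s
robot in T_r: 1.7000·0.1000 = 0.1700 m
robot under decel: 1.7000²/(2·0.5000) = 2.8900 m
human closes 0.4000·3.5000 = 1.4000 m
residual clearance needed = 0.2000+0.0250+0.0100 = 0.2350 m
sum ≈ 0.1700+2.8900+1.4000+0.2350 ≈ 4.6950 m = S ✓

v_R_max = 17/10 m/s = 1.7000 m/s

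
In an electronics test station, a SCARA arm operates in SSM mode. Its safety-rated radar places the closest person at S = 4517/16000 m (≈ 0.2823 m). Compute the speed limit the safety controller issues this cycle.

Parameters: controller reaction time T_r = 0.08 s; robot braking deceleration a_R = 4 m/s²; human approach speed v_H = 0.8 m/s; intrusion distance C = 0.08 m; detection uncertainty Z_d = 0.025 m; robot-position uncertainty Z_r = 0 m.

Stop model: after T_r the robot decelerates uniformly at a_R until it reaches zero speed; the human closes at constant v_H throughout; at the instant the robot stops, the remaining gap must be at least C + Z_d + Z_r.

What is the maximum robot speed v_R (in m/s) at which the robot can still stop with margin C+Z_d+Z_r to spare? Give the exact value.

quadratic (1/8)·v² + (7/25)·v + (-1813/16000) = 0
  disc = (7/25)² − 4·(1/8)·(-1813/16000) = 21609/160000 ; √disc = 147/400
  v_R = (−(7/25) + 147/400) / (2·(1/8)) = 7/20 m/s
check:
T_s = v_R/a_R = (7/20)/4 = 0.0875 s
robot covers v_R·T_r = 0.3500·0.0800 = 0.0280 m before braking
robot covers 0.3500·0.0875 − ½·4.0000·0.0875² = 0.0153 m while stopping
human closes 0.8000·0.1675 = 0.1340 m
margins: 0.0800+0.0250+0.0000 = 0.1050 m
sum ≈ 0.0280+0.0153+0.1340+0.1050 ≈ 0.2823 m = S ✓

v_R_max = 7/20 m/s = 0.3500 m/s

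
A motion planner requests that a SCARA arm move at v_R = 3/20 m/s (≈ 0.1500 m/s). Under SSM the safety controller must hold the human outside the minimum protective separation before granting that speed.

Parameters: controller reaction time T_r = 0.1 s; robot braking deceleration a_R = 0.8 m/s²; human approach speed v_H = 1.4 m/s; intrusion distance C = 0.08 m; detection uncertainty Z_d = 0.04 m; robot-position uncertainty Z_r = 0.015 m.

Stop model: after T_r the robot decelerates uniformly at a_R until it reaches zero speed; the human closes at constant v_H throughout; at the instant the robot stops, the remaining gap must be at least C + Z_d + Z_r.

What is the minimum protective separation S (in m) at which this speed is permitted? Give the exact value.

S_min = 1813/3200 m = 0.5666 m

stop time T_s = (3/20)/(4/5) = 0.1875 s
reaction-phase robot travel = 0.1500·0.1000 = 0.0150 m
robot under decel: 0.1500²/(2·0.8000) = 0.0141 m
human closes 1.4000·0.2875 = 0.4025 m
residual clearance needed = 0.0800+0.0400+0.0150 = 0.1350 m
S_min ≈ 0.0150+0.0141+0.4025+0.1350  ⇒  S_min = 1813/3200 m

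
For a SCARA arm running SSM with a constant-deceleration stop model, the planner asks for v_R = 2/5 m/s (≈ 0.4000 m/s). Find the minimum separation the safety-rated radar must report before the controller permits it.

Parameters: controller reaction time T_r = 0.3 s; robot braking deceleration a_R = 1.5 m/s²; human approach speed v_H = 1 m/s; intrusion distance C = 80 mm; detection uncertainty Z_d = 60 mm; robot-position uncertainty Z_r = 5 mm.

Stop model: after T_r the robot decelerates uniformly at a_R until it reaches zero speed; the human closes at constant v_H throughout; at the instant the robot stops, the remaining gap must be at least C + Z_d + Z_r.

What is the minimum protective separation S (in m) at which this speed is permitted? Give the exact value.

T_s = v_R/a_R = (2/5)/(3/2) = 0.2667 s
robot in T_r: 0.4000·0.3000 = 0.1200 m
braking distance = 0.4000²/(2·1.5000) = 0.0533 m
human closes 1.0000·0.5667 = 0.5667 m
margins: 0.0800+0.0600+0.0050 = 0.1450 m
S_min ≈ 0.1200+0.0533+0.5667+0.1450  ⇒  S_min = 177/200 m

S_min = 177/200 m = 0.8850 m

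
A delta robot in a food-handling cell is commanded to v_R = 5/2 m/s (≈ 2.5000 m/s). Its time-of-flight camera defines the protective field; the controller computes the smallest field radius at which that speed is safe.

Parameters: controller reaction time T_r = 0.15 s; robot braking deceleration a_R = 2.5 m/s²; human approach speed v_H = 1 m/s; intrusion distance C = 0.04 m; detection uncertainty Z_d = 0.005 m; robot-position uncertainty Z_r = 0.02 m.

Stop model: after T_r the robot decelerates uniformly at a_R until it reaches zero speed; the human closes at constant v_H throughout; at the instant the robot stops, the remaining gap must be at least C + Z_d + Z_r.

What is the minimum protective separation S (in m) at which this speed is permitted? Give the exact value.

braking lasts T_s = (5/2)/(5/2) = 1.0000 s
robot in T_r: 2.5000·0.1500 = 0.3750 m
robot covers 2.5000·1.0000 − ½·2.5000·1.0000² = 1.2500 m while stopping
person approaches 1.0000·(0.1500+1.0000) = 1.1500 m
margins: 0.0400+0.0050+0.0200 = 0.0650 m
S_min ≈ 0.3750+1.2500+1.1500+0.0650  ⇒  S_min = 71/25 m

S_min = 71/25 m = 2.8400 m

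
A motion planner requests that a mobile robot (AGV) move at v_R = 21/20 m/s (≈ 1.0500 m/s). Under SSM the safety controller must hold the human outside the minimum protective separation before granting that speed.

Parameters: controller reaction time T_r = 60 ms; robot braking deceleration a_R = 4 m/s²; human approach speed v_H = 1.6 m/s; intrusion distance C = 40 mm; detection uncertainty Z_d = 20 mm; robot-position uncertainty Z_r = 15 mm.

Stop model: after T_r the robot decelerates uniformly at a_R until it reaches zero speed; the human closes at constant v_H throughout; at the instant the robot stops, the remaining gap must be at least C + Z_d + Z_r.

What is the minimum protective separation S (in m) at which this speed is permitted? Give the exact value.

S_min = 12669/16000 m = 0.7918 m

T_s = v_R/a_R = (21/20)/4 = 0.2625 s
robot covers v_R·T_r = 1.0500·0.0600 = 0.0630 m before braking
robot covers 1.0500·0.2625 − ½·4.0000·0.2625² = 0.1378 m while stopping
human closes 1.6000·0.3225 = 0.5160 m
C+Z_d+Z_r = 0.0400+0.0200+0.0150 = 0.0750 m
S_min ≈ 0.0630+0.1378+0.5160+0.0750  ⇒  S_min = 12669/16000 m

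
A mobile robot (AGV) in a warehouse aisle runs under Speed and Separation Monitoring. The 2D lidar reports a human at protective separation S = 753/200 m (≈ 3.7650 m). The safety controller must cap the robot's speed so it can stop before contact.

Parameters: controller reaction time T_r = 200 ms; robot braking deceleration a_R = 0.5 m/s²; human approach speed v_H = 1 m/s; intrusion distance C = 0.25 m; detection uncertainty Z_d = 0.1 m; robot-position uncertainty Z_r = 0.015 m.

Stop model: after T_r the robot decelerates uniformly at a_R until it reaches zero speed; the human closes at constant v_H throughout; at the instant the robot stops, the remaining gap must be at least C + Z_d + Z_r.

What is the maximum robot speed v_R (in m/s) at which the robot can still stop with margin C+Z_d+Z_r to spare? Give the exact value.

v_R_max = 1 m/s = 1.0000 m/s

collect terms ⇒ (1)·v_R² + (11/5)·v_R + (-16/5) = 0
  disc = (11/5)² − 4·(1)·(-16/5) = 441/25 ; √disc = 21/5
  v_R = (−(11/5) + 21/5) / (2·(1)) = 1 m/s
check:
braking lasts T_s = 1/(1/2) = 2.0000 s
robot covers v_R·T_r = 1.0000·0.2000 = 0.2000 m before braking
robot under decel: 1.0000²/(2·0.5000) = 1.0000 m
human closes 1.0000·2.2000 = 2.2000 m
margins: 0.2500+0.1000+0.0150 = 0.3650 m
sum ≈ 0.2000+1.0000+2.2000+0.3650 ≈ 3.7650 m = S ✓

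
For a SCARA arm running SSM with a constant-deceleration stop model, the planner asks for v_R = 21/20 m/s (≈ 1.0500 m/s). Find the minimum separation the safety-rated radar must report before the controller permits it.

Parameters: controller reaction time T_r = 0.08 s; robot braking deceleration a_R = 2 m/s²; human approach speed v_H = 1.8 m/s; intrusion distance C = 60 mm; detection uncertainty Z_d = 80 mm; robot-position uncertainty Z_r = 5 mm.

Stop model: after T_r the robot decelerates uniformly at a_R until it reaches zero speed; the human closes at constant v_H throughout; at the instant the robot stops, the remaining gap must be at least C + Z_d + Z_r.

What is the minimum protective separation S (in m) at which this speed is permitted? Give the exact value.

S_min = 12749/8000 m = 1.5936 m

T_s = v_R/a_R = (21/20)/2 = 0.5250 s
robot covers v_R·T_r = 1.0500·0.0800 = 0.0840 m before braking
robot under decel: 1.0500²/(2·2.0000) = 0.2756 m
human closes 1.8000·0.6050 = 1.0890 m
residual clearance needed = 0.0600+0.0800+0.0050 = 0.1450 m
S_min ≈ 0.0840+0.2756+1.0890+0.1450  ⇒  S_min = 12749/8000 m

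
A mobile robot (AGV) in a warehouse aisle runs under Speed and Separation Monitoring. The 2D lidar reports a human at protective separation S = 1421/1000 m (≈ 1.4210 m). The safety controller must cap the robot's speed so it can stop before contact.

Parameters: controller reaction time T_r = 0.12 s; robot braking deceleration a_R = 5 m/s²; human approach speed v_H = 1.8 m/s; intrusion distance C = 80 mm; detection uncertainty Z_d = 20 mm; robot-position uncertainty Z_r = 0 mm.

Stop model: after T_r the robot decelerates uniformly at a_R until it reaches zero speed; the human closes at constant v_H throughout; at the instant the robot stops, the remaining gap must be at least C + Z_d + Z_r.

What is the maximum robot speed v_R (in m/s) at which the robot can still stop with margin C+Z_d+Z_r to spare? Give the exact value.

at the boundary: (1/10)·v² + (12/25)·v + (-221/200) = 0
  disc = (12/25)² − 4·(1/10)·(-221/200) = 1681/2500 ; √disc = 41/50
  v_R = (−(12/25) + 41/50) / (2·(1/10)) = 17/10 m/s
check:
stop time T_s = (17/10)/5 = 0.3400 s
reaction-phase robot travel = 1.7000·0.1200 = 0.2040 m
robot covers 1.7000·0.3400 − ½·5.0000·0.3400² = 0.2890 m while stopping
person approaches 1.8000·(0.1200+0.3400) = 0.8280 m
residual clearance needed = 0.0800+0.0200+0.0000 = 0.1000 m
sum ≈ 0.2040+0.2890+0.8280+0.1000 ≈ 1.4210 m = S ✓

v_R_max = 17/10 m/s = 1.7000 m/s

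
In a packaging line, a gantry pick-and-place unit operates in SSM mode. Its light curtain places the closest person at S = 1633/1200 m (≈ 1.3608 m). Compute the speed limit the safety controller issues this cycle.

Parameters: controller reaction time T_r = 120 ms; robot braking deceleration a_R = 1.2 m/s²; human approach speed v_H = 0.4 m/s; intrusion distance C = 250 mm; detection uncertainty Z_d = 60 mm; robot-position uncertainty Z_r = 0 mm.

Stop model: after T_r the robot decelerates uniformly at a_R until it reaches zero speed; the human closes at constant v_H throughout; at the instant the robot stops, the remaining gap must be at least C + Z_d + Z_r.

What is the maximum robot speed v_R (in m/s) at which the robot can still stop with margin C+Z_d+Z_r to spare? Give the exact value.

v_R_max = 11/10 m/s = 1.1000 m/s

quadratic (5/12)·v² + (34/75)·v + (-6017/6000) = 0
  disc = (34/75)² − 4·(5/12)·(-6017/6000) = 18769/10000 ; √disc = 137/100
  v_R = (−(34/75) + 137/100) / (2·(5/12)) = 11/10 m/s
check:
stop time T_s = (11/10)/(6/5) = 0.9167 s
robot in T_r: 1.1000·0.1200 = 0.1320 m
robot covers 1.1000·0.9167 − ½·1.2000·0.9167² = 0.5042 m while stopping
human closes 0.4000·1.0367 = 0.4147 m
residual clearance needed = 0.2500+0.0600+0.0000 = 0.3100 m
sum ≈ 0.1320+0.5042+0.4147+0.3100 ≈ 1.3608 m = S ✓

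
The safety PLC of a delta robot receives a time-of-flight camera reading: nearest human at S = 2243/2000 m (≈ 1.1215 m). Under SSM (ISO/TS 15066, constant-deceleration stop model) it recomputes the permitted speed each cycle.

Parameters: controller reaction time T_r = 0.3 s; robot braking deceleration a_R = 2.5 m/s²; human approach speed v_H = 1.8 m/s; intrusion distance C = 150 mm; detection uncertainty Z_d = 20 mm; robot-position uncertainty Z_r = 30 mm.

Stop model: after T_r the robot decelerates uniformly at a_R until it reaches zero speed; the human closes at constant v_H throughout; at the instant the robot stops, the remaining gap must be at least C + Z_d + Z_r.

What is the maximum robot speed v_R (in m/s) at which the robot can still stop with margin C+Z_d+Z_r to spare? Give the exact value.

quadratic (1/5)·v² + (51/50)·v + (-763/2000) = 0
  disc = (51/50)² − 4·(1/5)·(-763/2000) = 841/625 ; √disc = 29/25
  v_R = (−(51/50) + 29/25) / (2·(1/5)) = 7/20 m/s
check:
stop time T_s = (7/20)/(5/2) = 0.1400 s
robot covers v_R·T_r = 0.3500·0.3000 = 0.1050 m before braking
robot covers 0.3500·0.1400 − ½·2.5000·0.1400² = 0.0245 m while stopping
human over T_r+T_s: 1.8000·(0.3000+0.1400) = 0.7920 m
residual clearance needed = 0.1500+0.0200+0.0300 = 0.2000 m
sum ≈ 0.1050+0.0245+0.7920+0.2000 ≈ 1.1215 m = S ✓

v_R_max = 7/20 m/s = 0.3500 m/s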